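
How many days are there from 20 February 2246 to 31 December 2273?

10176

From February 20, 2246 to February 20, 2273: 27 years, of which 7 contain a Feb 29 — 20×365 + 7×366 = 9862 days.
February 2273: 28 − 20 = 8 days remain (2273 is not a leap year, so February has 28 days).
Then 9 full months totalling 275 days.
December 1–31, 2273: 31 days.
Residual: 314 days.
Total: 10176 days.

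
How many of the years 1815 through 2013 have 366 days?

49

Years divisible by 4: 1816, 1820, …, 2012 — 50 in all.
Of these, 1900 is divisible by 100 but not 400, so not leap.
2000 is divisible by 400, so still leap.
Leap years: 50 − 1 = 49.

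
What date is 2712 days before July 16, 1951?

February 11, 1944

Count 2712 days before July 16, 1951:
From February 11, 1944 to February 11, 1951: 7 years, of which 2 contain a Feb 29 — 5×365 + 2×366 = 2557 days.
February 1951: 28 − 11 = 17 days remain (1951 is not a leap year, so February has 28 days).
Then March (31), April (30), May (31), June (30): 31 + 30 + 31 + 30 = 122 days.
July 1–16, 1951: 16 days.
Residual: 155 days.
Total: 2712 days.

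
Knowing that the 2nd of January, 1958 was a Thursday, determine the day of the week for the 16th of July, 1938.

Count forward from the earlier date (July 16, 1938) to the later (January 2, 1958):
Day-of-year of July 16, 1938: 197.
Day-of-year of January 2, 1958: 2.
1938 has 365 days, so 365 − 197 = 168 days remain in 1938.
Full years 1939–1957: 14 common + 5 leap = 14×365 + 5×366 = 6940 days.
Total: 168 + 6940 + 2 = 7110 days.
7110 mod 7 = 5, so 5 days before Thursday is Saturday.

Saturday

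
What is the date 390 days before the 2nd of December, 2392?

the 8th of November, 2391

Count 390 days before December 2, 2392:
November 2391: 30 − 8 = 22 days remain.
Then 12 full months totalling 366 days.
December 1–2, 2392: 2 days.
Total: 22 + 366 + 2 = 390 days.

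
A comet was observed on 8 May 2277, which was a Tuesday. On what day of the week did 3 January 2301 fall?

Thursday

From May 8, 2277 to May 8, 2300: 23 years, of which 5 contain a Feb 29 — 18×365 + 5×366 = 8400 days.
(2300 is not a leap year (divisible by 100 but not 400).)
May 2300: 31 − 8 = 23 days remain.
Then June (30), July (31), August (31), September (30), October (31), November (30), December (31): 30 + 31 + 31 + 30 + 31 + 30 + 31 = 214 days.
January 1–3, 2301: 3 days.
Residual: 240 days.
Total: 8640 days.
8640 mod 7 = 2, so 2 days after Tuesday is Thursday.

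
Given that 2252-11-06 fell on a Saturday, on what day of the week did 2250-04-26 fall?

Friday

Count forward from the earlier date (April 26, 2250) to the later (November 6, 2252):
April 26, 2250 → April 26, 2251: 365 days.
April 26, 2251 → April 26, 2252: 366 days (2252 is a leap year).
April 2252: 30 − 26 = 4 days remain.
Then May (31), June (30), July (31), August (31), September (30), October (31): 31 + 30 + 31 + 31 + 30 + 31 = 184 days.
November 1–6, 2252: 6 days.
Residual: 194 days.
Total: 925 days.
925 mod 7 = 1, so 1 day before Saturday is Friday.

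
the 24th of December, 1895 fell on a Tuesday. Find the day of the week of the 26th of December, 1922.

Tuesday

From December 24, 1895 to December 24, 1922: 27 years, of which 6 contain a Feb 29 — 21×365 + 6×366 = 9861 days.
(1900 is not a leap year (divisible by 100 but not 400).)
Within December 1922: 26 − 24 = 2 days.
Total: 9863 days.
9863 is a multiple of 7, so the 26th of December, 1922 falls on the same weekday: Tuesday.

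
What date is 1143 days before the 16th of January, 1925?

the 30th of November, 1921

Count 1143 days before January 16, 1925:
November 30, 1921 → November 30, 1922: 365 days.
November 30, 1922 → November 30, 1923: 365 days.
November 30, 1923 → November 30, 1924: 366 days (1924 is a leap year).
November 1924: 30 − 30 = 0 days remain.
Then December (31): 31 days.
January 1–16, 1925: 16 days.
Residual: 47 days.
Total: 1143 days.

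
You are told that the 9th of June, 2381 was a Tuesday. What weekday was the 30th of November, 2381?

Monday

June 2381: 30 − 9 = 21 days remain.
Then July (31), August (31), September (30), October (31): 31 + 31 + 30 + 31 = 123 days.
November 1–30, 2381: 30 days.
Total: 21 + 123 + 30 = 174 days.
174 mod 7 = 6, so 6 days after Tuesday is Monday.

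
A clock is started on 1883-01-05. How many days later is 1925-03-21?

15415

From January 5, 1883 to January 5, 1925: 42 years, of which 10 contain a Feb 29 — 32×365 + 10×366 = 15340 days.
(1900 is not a leap year (divisible by 100 but not 400).)
January 1925: 31 − 5 = 26 days remain.
Then February 1925 (28): 28 days.
March 1–21, 1925: 21 days.
Residual: 75 days.
Total: 15415 days.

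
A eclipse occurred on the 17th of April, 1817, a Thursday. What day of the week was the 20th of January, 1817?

Count forward from the earlier date (January 20, 1817) to the later (April 17, 1817):
January 1817: 31 − 20 = 11 days remain.
Then February 1817 (28), March (31): 28 + 31 = 59 days.
April 1–17, 1817: 17 days.
Total: 11 + 59 + 17 = 87 days.
87 mod 7 = 3, so 3 days before Thursday is Monday.

Monday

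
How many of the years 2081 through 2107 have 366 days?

Years divisible by 4 in [2081, 2107]: 2084, 2088, 2092, 2096, 2100, 2104.
Of these, 2100 is divisible by 100 but not 400, so not leap.
Leap years: 6 − 1 = 5.

5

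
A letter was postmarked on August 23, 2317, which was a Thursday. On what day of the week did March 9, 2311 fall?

Thursday

Count forward from the earlier date (March 9, 2311) to the later (August 23, 2317):
March 9, 2311 → March 9, 2312: 366 days (2312 is a leap year).
March 9, 2312 → March 9, 2313: 365 days.
March 9, 2313 → March 9, 2314: 365 days.
March 9, 2314 → March 9, 2315: 365 days.
March 9, 2315 → March 9, 2316: 366 days (2316 is a leap year).
March 9, 2316 → March 9, 2317: 365 days.
March 2317: 31 − 9 = 22 days remain.
Then April (30), May (31), June (30), July (31): 30 + 31 + 30 + 31 = 122 days.
August 1–23, 2317: 23 days.
Residual: 167 days.
Total: 2359 days.
2359 is a multiple of 7, so March 9, 2311 falls on the same weekday: Thursday.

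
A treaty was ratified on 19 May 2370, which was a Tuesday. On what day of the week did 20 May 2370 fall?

Wednesday

Within May 2370: 20 − 19 = 1 day.
1 mod 7 = 1, so 1 day after Tuesday is Wednesday.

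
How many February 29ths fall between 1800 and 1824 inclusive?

6

Years divisible by 4 in [1800, 1824]: 1800, 1804, 1808, 1812, 1816, 1820, 1824.
Of these, 1800 is divisible by 100 but not 400, so not leap.
Leap years: 7 − 1 = 6.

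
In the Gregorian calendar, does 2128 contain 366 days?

2128 is a leap year.

Yes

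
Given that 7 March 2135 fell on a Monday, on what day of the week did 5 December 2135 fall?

March 2135: 31 − 7 = 24 days remain.
Then April (30), May (31), June (30), July (31), August (31), September (30), October (31), November (30): 30 + 31 + 30 + 31 + 31 + 30 + 31 + 30 = 244 days.
December 1–5, 2135: 5 days.
Total: 24 + 244 + 5 = 273 days.
273 is a multiple of 7, so 5 December 2135 falls on the same weekday: Monday.

Monday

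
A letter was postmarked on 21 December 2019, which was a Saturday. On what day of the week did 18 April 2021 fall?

Sunday

December 21, 2019 → December 21, 2020: 366 days (2020 is a leap year).
December 2020: 31 − 21 = 10 days remain.
Then January (31), February 2021 (28), March (31): 31 + 28 + 31 = 90 days.
April 1–18, 2021: 18 days.
Residual: 118 days.
Total: 484 days.
484 mod 7 = 1, so 1 day after Saturday is Sunday.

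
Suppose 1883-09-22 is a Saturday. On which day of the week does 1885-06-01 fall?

Monday

September 1883: 30 − 22 = 8 days remain.
Then 20 full months totalling 609 days.
June 1, 1885: 1 day.
Total: 8 + 609 + 1 = 618 days.
618 mod 7 = 2, so 2 days after Saturday is Monday.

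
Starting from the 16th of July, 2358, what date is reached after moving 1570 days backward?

the 29th of March, 2354

Count 1570 days before July 16, 2358:
Day-of-year of March 29, 2354: 88.
Day-of-year of July 16, 2358: 197.
2354 has 365 days, so 365 − 88 = 277 days remain in 2354.
Full years: 2355: 365; 2356: 366; 2357: 365. Sum = 1096.
Total: 277 + 1096 + 197 = 1570 days.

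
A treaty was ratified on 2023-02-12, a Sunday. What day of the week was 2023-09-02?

February 2023: 28 − 12 = 16 days remain (2023 is not a leap year, so February has 28 days).
Then March (31), April (30), May (31), June (30), July (31), August (31): 31 + 30 + 31 + 30 + 31 + 31 = 184 days.
September 1–2, 2023: 2 days.
Total: 16 + 184 + 2 = 202 days.
202 mod 7 = 6, so 6 days after Sunday is Saturday.

Saturday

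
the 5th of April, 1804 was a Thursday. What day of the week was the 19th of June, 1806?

April 1804: 30 − 5 = 25 days remain.
Then 25 full months totalling 761 days.
June 1–19, 1806: 19 days.
Total: 25 + 761 + 19 = 805 days.
805 is a multiple of 7, so the 19th of June, 1806 falls on the same weekday: Thursday.

Thursday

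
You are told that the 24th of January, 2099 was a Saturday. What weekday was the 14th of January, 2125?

Day-of-year of January 24, 2099: 24.
Day-of-year of January 14, 2125: 14.
2099 has 365 days, so 365 − 24 = 341 days remain in 2099.
Full years 2100–2124: 19 common + 6 leap = 19×365 + 6×366 = 9131 days.
Total: 341 + 9131 + 14 = 9486 days.
9486 mod 7 = 1, so 1 day after Saturday is Sunday.

Sunday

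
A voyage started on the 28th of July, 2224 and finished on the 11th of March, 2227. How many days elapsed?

956

July 28, 2224 → July 28, 2225: 365 days.
July 28, 2225 → July 28, 2226: 365 days.
July 2226: 31 − 28 = 3 days remain.
Then August (31), September (30), October (31), November (30), December (31), January (31), February 2227 (28): 31 + 30 + 31 + 30 + 31 + 31 + 28 = 212 days.
March 1–11, 2227: 11 days.
Residual: 226 days.
Total: 956 days.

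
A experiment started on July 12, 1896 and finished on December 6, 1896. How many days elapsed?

July 1896: 31 − 12 = 19 days remain.
Then August (31), September (30), October (31), November (30): 31 + 30 + 31 + 30 = 122 days.
December 1–6, 1896: 6 days.
Total: 19 + 122 + 6 = 147 days.

147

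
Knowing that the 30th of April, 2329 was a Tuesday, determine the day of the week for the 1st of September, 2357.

Sunday

Day-of-year of April 30, 2329: 120.
Day-of-year of September 1, 2357: 244.
2329 has 365 days, so 365 − 120 = 245 days remain in 2329.
Full years 2330–2356: 20 common + 7 leap = 20×365 + 7×366 = 9862 days.
Total: 245 + 9862 + 244 = 10351 days.
10351 mod 7 = 5, so 5 days after Tuesday is Sunday.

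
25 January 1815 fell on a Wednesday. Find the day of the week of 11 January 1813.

Count forward from the earlier date (January 11, 1813) to the later (January 25, 1815):
January 1813: 31 − 11 = 20 days remain.
Then 23 full months totalling 699 days.
January 1–25, 1815: 25 days.
Total: 20 + 699 + 25 = 744 days.
744 mod 7 = 2, so 2 days before Wednesday is Monday.

Monday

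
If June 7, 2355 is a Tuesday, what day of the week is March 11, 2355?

Count forward from the earlier date (March 11, 2355) to the later (June 7, 2355):
March 2355: 31 − 11 = 20 days remain.
Then April (30), May (31): 30 + 31 = 61 days.
June 1–7, 2355: 7 days.
Total: 20 + 61 + 7 = 88 days.
88 mod 7 = 4, so 4 days before Tuesday is Friday.

Friday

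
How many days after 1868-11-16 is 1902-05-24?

12241

Day-of-year of November 16, 1868: 321.
Day-of-year of May 24, 1902: 144.
1868 has 366 days, so 366 − 321 = 45 days remain in 1868.
Full years 1869–1901: 26 common + 7 leap = 26×365 + 7×366 = 12052 days.
Total: 45 + 12052 + 144 = 12241 days.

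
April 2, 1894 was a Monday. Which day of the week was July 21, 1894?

Saturday

April 1894: 30 − 2 = 28 days remain.
Then May (31), June (30): 31 + 30 = 61 days.
July 1–21, 1894: 21 days.
Total: 28 + 61 + 21 = 110 days.
110 mod 7 = 5, so 5 days after Monday is Saturday.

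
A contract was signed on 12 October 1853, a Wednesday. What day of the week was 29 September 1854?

Friday

October 1853: 31 − 12 = 19 days remain.
Then 10 full months totalling 304 days.
September 1–29, 1854: 29 days.
Total: 19 + 304 + 29 = 352 days.
352 mod 7 = 2, so 2 days after Wednesday is Friday.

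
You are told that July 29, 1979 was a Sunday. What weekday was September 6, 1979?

July 1979: 31 − 29 = 2 days remain.
Then August (31): 31 days.
September 1–6, 1979: 6 days.
Total: 2 + 31 + 6 = 39 days.
39 mod 7 = 4, so 4 days after Sunday is Thursday.

Thursday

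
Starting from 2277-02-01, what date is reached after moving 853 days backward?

2274-10-02

Count 853 days before February 1, 2277:
Day-of-year of October 2, 2274: 275.
Day-of-year of February 1, 2277: 32.
2274 has 365 days, so 365 − 275 = 90 days remain in 2274.
Full years: 2275: 365; 2276: 366. Sum = 731.
Total: 90 + 731 + 32 = 853 days.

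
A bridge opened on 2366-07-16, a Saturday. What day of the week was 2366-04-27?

Wednesday

Count forward from the earlier date (April 27, 2366) to the later (July 16, 2366):
April 2366: 30 − 27 = 3 days remain.
Then May (31), June (30): 31 + 30 = 61 days.
July 1–16, 2366: 16 days.
Total: 3 + 61 + 16 = 80 days.
80 mod 7 = 3, so 3 days before Saturday is Wednesday.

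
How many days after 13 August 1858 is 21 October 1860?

Day-of-year of August 13, 1858: 225.
Day-of-year of October 21, 1860: 295.
1858 has 365 days, so 365 − 225 = 140 days remain in 1858.
Full years: 1859: 365. Sum = 365.
Total: 140 + 365 + 295 = 800 days.

800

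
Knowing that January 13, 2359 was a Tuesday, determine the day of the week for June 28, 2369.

Day-of-year of January 13, 2359: 13.
Day-of-year of June 28, 2369: 179.
2359 has 365 days, so 365 − 13 = 352 days remain in 2359.
Full years 2360–2368: 6 common + 3 leap = 6×365 + 3×366 = 3288 days.
Total: 352 + 3288 + 179 = 3819 days.
3819 mod 7 = 4, so 4 days after Tuesday is Saturday.

Saturday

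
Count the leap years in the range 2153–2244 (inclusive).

Years divisible by 4: 2156, 2160, …, 2244 — 23 in all.
Of these, 2200 is divisible by 100 but not 400, so not leap.
Leap years: 23 − 1 = 22.

22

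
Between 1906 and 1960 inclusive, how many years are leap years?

Years divisible by 4: 1908, 1912, …, 1960 — 14 in all.
No century exceptions apply. Count: 14.

14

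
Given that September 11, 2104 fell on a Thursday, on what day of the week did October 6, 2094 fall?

Wednesday

Count forward from the earlier date (October 6, 2094) to the later (September 11, 2104):
Day-of-year of October 6, 2094: 279.
Day-of-year of September 11, 2104: 255.
2094 has 365 days, so 365 − 279 = 86 days remain in 2094.
Full years 2095–2103: 8 common + 1 leap = 8×365 + 1×366 = 3286 days.
Total: 86 + 3286 + 255 = 3627 days.
3627 mod 7 = 1, so 1 day before Thursday is Wednesday.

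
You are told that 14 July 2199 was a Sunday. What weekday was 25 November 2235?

Wednesday

From July 14, 2199 to July 14, 2235: 36 years, of which 8 contain a Feb 29 — 28×365 + 8×366 = 13148 days.
(2200 is not a leap year (divisible by 100 but not 400).)
July 2235: 31 − 14 = 17 days remain.
Then August (31), September (30), October (31): 31 + 30 + 31 = 92 days.
November 1–25, 2235: 25 days.
Residual: 134 days.
Total: 13282 days.
13282 mod 7 = 3, so 3 days after Sunday is Wednesday.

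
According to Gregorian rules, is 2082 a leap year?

No

2082 is not a leap year.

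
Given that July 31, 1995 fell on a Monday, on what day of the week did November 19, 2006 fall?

Day-of-year of July 31, 1995: 212.
Day-of-year of November 19, 2006: 323.
1995 has 365 days, so 365 − 212 = 153 days remain in 1995.
Full years 1996–2005: 7 common + 3 leap = 7×365 + 3×366 = 3653 days.
Total: 153 + 3653 + 323 = 4129 days.
4129 mod 7 = 6, so 6 days after Monday is Sunday.

Sunday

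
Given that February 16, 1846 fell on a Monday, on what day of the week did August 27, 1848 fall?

Sunday

February 16, 1846 → February 16, 1847: 365 days.
February 16, 1847 → February 16, 1848: 365 days.
February 1848: 29 − 16 = 13 days remain (1848 is a leap year, so February has 29 days).
Then March (31), April (30), May (31), June (30), July (31): 31 + 30 + 31 + 30 + 31 = 153 days.
August 1–27, 1848: 27 days.
Residual: 193 days.
Total: 923 days.
923 mod 7 = 6, so 6 days after Monday is Sunday.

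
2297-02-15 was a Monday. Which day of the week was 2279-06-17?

Tuesday

Count forward from the earlier date (June 17, 2279) to the later (February 15, 2297):
From June 17, 2279 to June 17, 2296: 17 years, of which 5 contain a Feb 29 — 12×365 + 5×366 = 6210 days.
June 2296: 30 − 17 = 13 days remain.
Then July (31), August (31), September (30), October (31), November (30), December (31), January (31): 31 + 31 + 30 + 31 + 30 + 31 + 31 = 215 days.
February 1–15, 2297: 15 days (2297 is not a leap year).
Residual: 243 days.
Total: 6453 days.
6453 mod 7 = 6, so 6 days before Monday is Tuesday.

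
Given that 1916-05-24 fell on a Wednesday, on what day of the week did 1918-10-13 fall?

Sunday

Day-of-year of May 24, 1916: 145.
Day-of-year of October 13, 1918: 286.
1916 has 366 days, so 366 − 145 = 221 days remain in 1916.
Full years: 1917: 365. Sum = 365.
Total: 221 + 365 + 286 = 872 days.
872 mod 7 = 4, so 4 days after Wednesday is Sunday.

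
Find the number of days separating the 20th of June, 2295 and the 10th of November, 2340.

Day-of-year of June 20, 2295: 171.
Day-of-year of November 10, 2340: 315.
2295 has 365 days, so 365 − 171 = 194 days remain in 2295.
Full years 2296–2339: 34 common + 10 leap = 34×365 + 10×366 = 16070 days.
Total: 194 + 16070 + 315 = 16579 days.

16579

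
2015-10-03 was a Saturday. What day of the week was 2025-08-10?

Sunday

From October 3, 2015 to October 3, 2024: 9 years, of which 3 contain a Feb 29 — 6×365 + 3×366 = 3288 days.
October 2024: 31 − 3 = 28 days remain.
Then 9 full months totalling 273 days.
August 1–10, 2025: 10 days.
Residual: 311 days.
Total: 3599 days.
3599 mod 7 = 1, so 1 day after Saturday is Sunday.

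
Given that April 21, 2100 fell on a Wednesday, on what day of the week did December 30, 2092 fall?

Tuesday

Count forward from the earlier date (December 30, 2092) to the later (April 21, 2100):
From December 30, 2092 to December 30, 2099: 7 years, of which 1 contains a Feb 29 — 6×365 + 1×366 = 2556 days.
December 2099: 31 − 30 = 1 day remains.
Then January (31), February 2100 (28), March (31): 31 + 28 + 31 = 90 days.
April 1–21, 2100: 21 days.
Residual: 112 days.
Total: 2668 days.
2668 mod 7 = 1, so 1 day before Wednesday is Tuesday.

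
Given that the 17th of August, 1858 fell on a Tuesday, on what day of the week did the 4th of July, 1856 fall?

Count forward from the earlier date (July 4, 1856) to the later (August 17, 1858):
Day-of-year of July 4, 1856: 186.
Day-of-year of August 17, 1858: 229.
1856 has 366 days, so 366 − 186 = 180 days remain in 1856.
Full years: 1857: 365. Sum = 365.
Total: 180 + 365 + 229 = 774 days.
774 mod 7 = 4, so 4 days before Tuesday is Friday.

Friday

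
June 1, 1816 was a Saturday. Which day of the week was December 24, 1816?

June 1816: 30 − 1 = 29 days remain.
Then July (31), August (31), September (30), October (31), November (30): 31 + 31 + 30 + 31 + 30 = 153 days.
December 1–24, 1816: 24 days.
Total: 29 + 153 + 24 = 206 days.
206 mod 7 = 3, so 3 days after Saturday is Tuesday.

Tuesday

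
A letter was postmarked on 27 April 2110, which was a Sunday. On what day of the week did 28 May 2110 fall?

Wednesday

April 2110: 30 − 27 = 3 days remain.
May 1–28, 2110: 28 days.
Total: 3 + 28 = 31 days.
31 mod 7 = 3, so 3 days after Sunday is Wednesday.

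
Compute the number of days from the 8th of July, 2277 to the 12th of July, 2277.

4

Within July 2277: 12 − 8 = 4 days.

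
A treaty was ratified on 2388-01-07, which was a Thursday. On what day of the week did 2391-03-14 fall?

Thursday

January 7, 2388 → January 7, 2389: 366 days (2388 is a leap year).
January 7, 2389 → January 7, 2390: 365 days.
January 7, 2390 → January 7, 2391: 365 days.
January 2391: 31 − 7 = 24 days remain.
Then February 2391 (28): 28 days.
March 1–14, 2391: 14 days.
Residual: 66 days.
Total: 1162 days.
1162 is a multiple of 7, so 2391-03-14 falls on the same weekday: Thursday.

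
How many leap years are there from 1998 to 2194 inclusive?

Years divisible by 4: 2000, 2004, …, 2192 — 49 in all.
Of these, 2100 is divisible by 100 but not 400, so not leap.
2000 is divisible by 400, so still leap.
Leap years: 49 − 1 = 48.

48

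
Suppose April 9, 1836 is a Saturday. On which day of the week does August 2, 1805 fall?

Friday

Count forward from the earlier date (August 2, 1805) to the later (April 9, 1836):
From August 2, 1805 to August 2, 1835: 30 years, of which 7 contain a Feb 29 — 23×365 + 7×366 = 10957 days.
August 1835: 31 − 2 = 29 days remain.
Then September (30), October (31), November (30), December (31), January (31), February 1836 (29), March (31): 30 + 31 + 30 + 31 + 31 + 29 + 31 = 213 days.
April 1–9, 1836: 9 days.
Residual: 251 days.
Total: 11208 days.
11208 mod 7 = 1, so 1 day before Saturday is Friday.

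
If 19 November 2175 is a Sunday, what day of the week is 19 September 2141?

Tuesday

Count forward from the earlier date (September 19, 2141) to the later (November 19, 2175):
Day-of-year of September 19, 2141: 262.
Day-of-year of November 19, 2175: 323.
2141 has 365 days, so 365 − 262 = 103 days remain in 2141.
Full years 2142–2174: 25 common + 8 leap = 25×365 + 8×366 = 12053 days.
Total: 103 + 12053 + 323 = 12479 days.
12479 mod 7 = 5, so 5 days before Sunday is Tuesday.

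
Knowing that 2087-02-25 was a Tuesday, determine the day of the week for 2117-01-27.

Wednesday

From February 25, 2087 to February 25, 2116: 29 years, of which 6 contain a Feb 29 — 23×365 + 6×366 = 10591 days.
(2100 is not a leap year (divisible by 100 but not 400).)
February 2116: 29 − 25 = 4 days remain (2116 is a leap year, so February has 29 days).
Then 10 full months totalling 306 days.
January 1–27, 2117: 27 days.
Residual: 337 days.
Total: 10928 days.
10928 mod 7 = 1, so 1 day after Tuesday is Wednesday.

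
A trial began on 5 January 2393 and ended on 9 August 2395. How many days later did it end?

Day-of-year of January 5, 2393: 5.
Day-of-year of August 9, 2395: 221.
2393 has 365 days, so 365 − 5 = 360 days remain in 2393.
Full years: 2394: 365. Sum = 365.
Total: 360 + 365 + 221 = 946 days.

946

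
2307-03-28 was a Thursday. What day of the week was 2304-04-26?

Count forward from the earlier date (April 26, 2304) to the later (March 28, 2307):
April 26, 2304 → April 26, 2305: 365 days.
April 26, 2305 → April 26, 2306: 365 days.
April 2306: 30 − 26 = 4 days remain.
Then 10 full months totalling 304 days.
March 1–28, 2307: 28 days.
Residual: 336 days.
Total: 1066 days.
1066 mod 7 = 2, so 2 days before Thursday is Tuesday.

Tuesday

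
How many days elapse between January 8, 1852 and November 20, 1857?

2143

January 8, 1852 → January 8, 1853: 366 days (1852 is a leap year).
January 8, 1853 → January 8, 1854: 365 days.
January 8, 1854 → January 8, 1855: 365 days.
January 8, 1855 → January 8, 1856: 365 days.
January 8, 1856 → January 8, 1857: 366 days (1856 is a leap year).
January 1857: 31 − 8 = 23 days remain.
Then 9 full months totalling 273 days.
November 1–20, 1857: 20 days.
Residual: 316 days.
Total: 2143 days.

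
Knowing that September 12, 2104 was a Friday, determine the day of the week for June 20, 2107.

Monday

Day-of-year of September 12, 2104: 256.
Day-of-year of June 20, 2107: 171.
2104 has 366 days, so 366 − 256 = 110 days remain in 2104.
Full years: 2105: 365; 2106: 365. Sum = 730.
Total: 110 + 730 + 171 = 1011 days.
1011 mod 7 = 3, so 3 days after Friday is Monday.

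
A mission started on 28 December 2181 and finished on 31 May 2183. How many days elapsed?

December 28, 2181 → December 28, 2182: 365 days.
December 2182: 31 − 28 = 3 days remain.
Then January (31), February 2183 (28), March (31), April (30): 31 + 28 + 31 + 30 = 120 days.
May 1–31, 2183: 31 days.
Residual: 154 days.
Total: 519 days.

519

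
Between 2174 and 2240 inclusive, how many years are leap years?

Years divisible by 4: 2176, 2180, …, 2240 — 17 in all.
Of these, 2200 is divisible by 100 but not 400, so not leap.
Leap years: 17 − 1 = 16.

16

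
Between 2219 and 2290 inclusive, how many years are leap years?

18

Years divisible by 4: 2220, 2224, …, 2288 — 18 in all.
No century exceptions apply. Count: 18.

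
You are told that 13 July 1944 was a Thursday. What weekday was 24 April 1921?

Sunday

Count forward from the earlier date (April 24, 1921) to the later (July 13, 1944):
From April 24, 1921 to April 24, 1944: 23 years, of which 6 contain a Feb 29 — 17×365 + 6×366 = 8401 days.
April 1944: 30 − 24 = 6 days remain.
Then May (31), June (30): 31 + 30 = 61 days.
July 1–13, 1944: 13 days.
Residual: 80 days.
Total: 8481 days.
8481 mod 7 = 4, so 4 days before Thursday is Sunday.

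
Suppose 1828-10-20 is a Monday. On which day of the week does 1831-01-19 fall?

Day-of-year of October 20, 1828: 294.
Day-of-year of January 19, 1831: 19.
1828 has 366 days, so 366 − 294 = 72 days remain in 1828.
Full years: 1829: 365; 1830: 365. Sum = 730.
Total: 72 + 730 + 19 = 821 days.
821 mod 7 = 2, so 2 days after Monday is Wednesday.

Wednesday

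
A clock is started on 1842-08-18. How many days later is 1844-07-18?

August 18, 1842 → August 18, 1843: 365 days.
August 1843: 31 − 18 = 13 days remain.
Then 10 full months totalling 304 days.
July 1–18, 1844: 18 days.
Residual: 335 days.
Total: 700 days.

700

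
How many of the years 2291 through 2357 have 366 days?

16

Years divisible by 4: 2292, 2296, …, 2356 — 17 in all.
Of these, 2300 is divisible by 100 but not 400, so not leap.
Leap years: 17 − 1 = 16.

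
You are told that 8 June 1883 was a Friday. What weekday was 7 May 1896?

Thursday

Day-of-year of June 8, 1883: 159.
Day-of-year of May 7, 1896: 128.
1883 has 365 days, so 365 − 159 = 206 days remain in 1883.
Full years 1884–1895: 9 common + 3 leap = 9×365 + 3×366 = 4383 days.
Total: 206 + 4383 + 128 = 4717 days.
4717 mod 7 = 6, so 6 days after Friday is Thursday.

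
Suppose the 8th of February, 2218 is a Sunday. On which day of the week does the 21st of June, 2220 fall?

February 8, 2218 → February 8, 2219: 365 days.
February 8, 2219 → February 8, 2220: 365 days.
February 2220: 29 − 8 = 21 days remain (2220 is a leap year, so February has 29 days).
Then March (31), April (30), May (31): 31 + 30 + 31 = 92 days.
June 1–21, 2220: 21 days.
Residual: 134 days.
Total: 864 days.
864 mod 7 = 3, so 3 days after Sunday is Wednesday.

Wednesday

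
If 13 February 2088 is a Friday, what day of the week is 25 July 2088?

Sunday

February 2088: 29 − 13 = 16 days remain (2088 is a leap year, so February has 29 days).
Then March (31), April (30), May (31), June (30): 31 + 30 + 31 + 30 = 122 days.
July 1–25, 2088: 25 days.
Total: 16 + 122 + 25 = 163 days.
163 mod 7 = 2, so 2 days after Friday is Sunday.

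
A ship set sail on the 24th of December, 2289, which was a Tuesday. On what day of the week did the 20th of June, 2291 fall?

December 2289: 31 − 24 = 7 days remain.
Then 17 full months totalling 516 days.
June 1–20, 2291: 20 days.
Total: 7 + 516 + 20 = 543 days.
543 mod 7 = 4, so 4 days after Tuesday is Saturday.

Saturday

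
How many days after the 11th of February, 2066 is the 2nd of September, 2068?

Day-of-year of February 11, 2066: 42.
Day-of-year of September 2, 2068: 246.
2066 has 365 days, so 365 − 42 = 323 days remain in 2066.
Full years: 2067: 365. Sum = 365.
Total: 323 + 365 + 246 = 934 days.

934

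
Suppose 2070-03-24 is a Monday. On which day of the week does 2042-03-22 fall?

Count forward from the earlier date (March 22, 2042) to the later (March 24, 2070):
From March 22, 2042 to March 22, 2070: 28 years, of which 7 contain a Feb 29 — 21×365 + 7×366 = 10227 days.
Within March 2070: 24 − 22 = 2 days.
Total: 10229 days.
10229 mod 7 = 2, so 2 days before Monday is Saturday.

Saturday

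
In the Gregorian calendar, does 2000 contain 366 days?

Yes

2000 is a leap year (divisible by 400).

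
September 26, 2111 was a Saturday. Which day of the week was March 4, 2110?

Count forward from the earlier date (March 4, 2110) to the later (September 26, 2111):
March 4, 2110 → March 4, 2111: 365 days.
March 2111: 31 − 4 = 27 days remain.
Then April (30), May (31), June (30), July (31), August (31): 30 + 31 + 30 + 31 + 31 = 153 days.
September 1–26, 2111: 26 days.
Residual: 206 days.
Total: 571 days.
571 mod 7 = 4, so 4 days before Saturday is Tuesday.

Tuesday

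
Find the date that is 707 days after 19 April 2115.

26 March 2117

Count 707 days after April 19, 2115:
Day-of-year of April 19, 2115: 109.
Day-of-year of March 26, 2117: 85.
2115 has 365 days, so 365 − 109 = 256 days remain in 2115.
Full years: 2116: 366. Sum = 366.
Total: 256 + 366 + 85 = 707 days.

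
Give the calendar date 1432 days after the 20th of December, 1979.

the 21st of November, 1983

Count 1432 days after December 20, 1979:
Day-of-year of December 20, 1979: 354.
Day-of-year of November 21, 1983: 325.
1979 has 365 days, so 365 − 354 = 11 days remain in 1979.
Full years: 1980: 366; 1981: 365; 1982: 365. Sum = 1096.
Total: 11 + 1096 + 325 = 1432 days.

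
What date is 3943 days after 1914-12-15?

1925-10-01

Count 3943 days after December 15, 1914:
From December 15, 1914 to December 15, 1924: 10 years, of which 3 contain a Feb 29 — 7×365 + 3×366 = 3653 days.
December 1924: 31 − 15 = 16 days remain.
Then 9 full months totalling 273 days.
October 1, 1925: 1 day.
Residual: 290 days.
Total: 3943 days.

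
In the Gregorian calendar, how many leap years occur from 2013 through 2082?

17

Years divisible by 4: 2016, 2020, …, 2080 — 17 in all.
No century exceptions apply. Count: 17.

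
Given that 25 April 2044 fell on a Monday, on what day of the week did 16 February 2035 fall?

Count forward from the earlier date (February 16, 2035) to the later (April 25, 2044):
Day-of-year of February 16, 2035: 47.
Day-of-year of April 25, 2044: 116.
2035 has 365 days, so 365 − 47 = 318 days remain in 2035.
Full years 2036–2043: 6 common + 2 leap = 6×365 + 2×366 = 2922 days.
Total: 318 + 2922 + 116 = 3356 days.
3356 mod 7 = 3, so 3 days before Monday is Friday.

Friday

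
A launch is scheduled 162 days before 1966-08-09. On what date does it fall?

1966-02-28

Count 162 days before August 9, 1966:
February 1966: 28 − 28 = 0 days remain (1966 is not a leap year, so February has 28 days).
Then March (31), April (30), May (31), June (30), July (31): 31 + 30 + 31 + 30 + 31 = 153 days.
August 1–9, 1966: 9 days.
Total: 0 + 153 + 9 = 162 days.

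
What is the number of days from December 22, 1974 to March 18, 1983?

3008

Day-of-year of December 22, 1974: 356.
Day-of-year of March 18, 1983: 77.
1974 has 365 days, so 365 − 356 = 9 days remain in 1974.
Full years 1975–1982: 6 common + 2 leap = 6×365 + 2×366 = 2922 days.
Total: 9 + 2922 + 77 = 3008 days.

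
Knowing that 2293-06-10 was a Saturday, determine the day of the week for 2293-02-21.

Count forward from the earlier date (February 21, 2293) to the later (June 10, 2293):
February 2293: 28 − 21 = 7 days remain (2293 is not a leap year, so February has 28 days).
Then March (31), April (30), May (31): 31 + 30 + 31 = 92 days.
June 1–10, 2293: 10 days.
Total: 7 + 92 + 10 = 109 days.
109 mod 7 = 4, so 4 days before Saturday is Tuesday.

Tuesday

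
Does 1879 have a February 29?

1879 is not a leap year.

No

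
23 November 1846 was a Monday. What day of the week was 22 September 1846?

Count forward from the earlier date (September 22, 1846) to the later (November 23, 1846):
September 1846: 30 − 22 = 8 days remain.
Then October (31): 31 days.
November 1–23, 1846: 23 days.
Total: 8 + 31 + 23 = 62 days.
62 mod 7 = 6, so 6 days before Monday is Tuesday.

Tuesday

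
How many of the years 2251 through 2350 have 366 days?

Years divisible by 4: 2252, 2256, …, 2348 — 25 in all.
Of these, 2300 is divisible by 100 but not 400, so not leap.
Leap years: 25 − 1 = 24.

24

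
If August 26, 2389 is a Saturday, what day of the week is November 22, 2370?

Count forward from the earlier date (November 22, 2370) to the later (August 26, 2389):
Day-of-year of November 22, 2370: 326.
Day-of-year of August 26, 2389: 238.
2370 has 365 days, so 365 − 326 = 39 days remain in 2370.
Full years 2371–2388: 13 common + 5 leap = 13×365 + 5×366 = 6575 days.
Total: 39 + 6575 + 238 = 6852 days.
6852 mod 7 = 6, so 6 days before Saturday is Sunday.

Sunday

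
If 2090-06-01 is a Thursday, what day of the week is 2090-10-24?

June 2090: 30 − 1 = 29 days remain.
Then July (31), August (31), September (30): 31 + 31 + 30 = 92 days.
October 1–24, 2090: 24 days.
Total: 29 + 92 + 24 = 145 days.
145 mod 7 = 5, so 5 days after Thursday is Tuesday.

Tuesday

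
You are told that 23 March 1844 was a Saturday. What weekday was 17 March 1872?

Sunday

From March 23, 1844 to March 23, 1871: 27 years, of which 6 contain a Feb 29 — 21×365 + 6×366 = 9861 days.
March 1871: 31 − 23 = 8 days remain.
Then 11 full months totalling 335 days.
March 1–17, 1872: 17 days.
Residual: 360 days.
Total: 10221 days.
10221 mod 7 = 1, so 1 day after Saturday is Sunday.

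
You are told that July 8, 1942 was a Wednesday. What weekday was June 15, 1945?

July 8, 1942 → July 8, 1943: 365 days.
July 8, 1943 → July 8, 1944: 366 days (1944 is a leap year).
July 1944: 31 − 8 = 23 days remain.
Then 10 full months totalling 304 days.
June 1–15, 1945: 15 days.
Residual: 342 days.
Total: 1073 days.
1073 mod 7 = 2, so 2 days after Wednesday is Friday.

Friday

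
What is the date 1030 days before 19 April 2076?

24 June 2073

Count 1030 days before April 19, 2076:
June 24, 2073 → June 24, 2074: 365 days.
June 24, 2074 → June 24, 2075: 365 days.
June 2075: 30 − 24 = 6 days remain.
Then 9 full months totalling 275 days.
April 1–19, 2076: 19 days.
Residual: 300 days.
Total: 1030 days.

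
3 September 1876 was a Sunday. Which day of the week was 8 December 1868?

Count forward from the earlier date (December 8, 1868) to the later (September 3, 1876):
From December 8, 1868 to December 8, 1875: 7 years, of which 1 contains a Feb 29 — 6×365 + 1×366 = 2556 days.
December 1875: 31 − 8 = 23 days remain.
Then January (31), February 1876 (29), March (31), April (30), May (31), June (30), July (31), August (31): 31 + 29 + 31 + 30 + 31 + 30 + 31 + 31 = 244 days.
September 1–3, 1876: 3 days.
Residual: 270 days.
Total: 2826 days.
2826 mod 7 = 5, so 5 days before Sunday is Tuesday.

Tuesday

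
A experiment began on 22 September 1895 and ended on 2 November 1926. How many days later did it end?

Day-of-year of September 22, 1895: 265.
Day-of-year of November 2, 1926: 306.
1895 has 365 days, so 365 − 265 = 100 days remain in 1895.
Full years 1896–1925: 23 common + 7 leap = 23×365 + 7×366 = 10957 days.
Total: 100 + 10957 + 306 = 11363 days.

11363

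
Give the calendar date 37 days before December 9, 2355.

November 2, 2355

Count 37 days before December 9, 2355:
November 2355: 30 − 2 = 28 days remain.
December 1–9, 2355: 9 days.
Total: 28 + 9 = 37 days.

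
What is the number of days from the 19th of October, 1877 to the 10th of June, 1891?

4982

Day-of-year of October 19, 1877: 292.
Day-of-year of June 10, 1891: 161.
1877 has 365 days, so 365 − 292 = 73 days remain in 1877.
Full years 1878–1890: 10 common + 3 leap = 10×365 + 3×366 = 4748 days.
Total: 73 + 4748 + 161 = 4982 days.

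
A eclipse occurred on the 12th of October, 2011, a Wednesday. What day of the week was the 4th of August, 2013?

October 2011: 31 − 12 = 19 days remain.
Then 21 full months totalling 639 days.
August 1–4, 2013: 4 days.
Total: 19 + 639 + 4 = 662 days.
662 mod 7 = 4, so 4 days after Wednesday is Sunday.

Sunday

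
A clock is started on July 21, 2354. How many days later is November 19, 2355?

July 2354: 31 − 21 = 10 days remain.
Then 15 full months totalling 457 days.
November 1–19, 2355: 19 days.
Total: 10 + 457 + 19 = 486 days.

486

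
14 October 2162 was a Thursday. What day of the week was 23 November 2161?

Monday

Count forward from the earlier date (November 23, 2161) to the later (October 14, 2162):
November 2161: 30 − 23 = 7 days remain.
Then 10 full months totalling 304 days.
October 1–14, 2162: 14 days.
Residual: 325 days.
Total: 325 days.
325 mod 7 = 3, so 3 days before Thursday is Monday.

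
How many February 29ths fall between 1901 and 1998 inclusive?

Years divisible by 4: 1904, 1908, …, 1996 — 24 in all.
No century exceptions apply. Count: 24.

24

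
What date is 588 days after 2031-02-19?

2032-09-29

Count 588 days after February 19, 2031:
February 2031: 28 − 19 = 9 days remain (2031 is not a leap year, so February has 28 days).
Then 18 full months totalling 550 days.
September 1–29, 2032: 29 days.
Total: 9 + 550 + 29 = 588 days.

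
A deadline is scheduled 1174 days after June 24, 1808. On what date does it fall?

September 11, 1811

Count 1174 days after June 24, 1808:
Day-of-year of June 24, 1808: 176.
Day-of-year of September 11, 1811: 254.
1808 has 366 days, so 366 − 176 = 190 days remain in 1808.
Full years: 1809: 365; 1810: 365. Sum = 730.
Total: 190 + 730 + 254 = 1174 days.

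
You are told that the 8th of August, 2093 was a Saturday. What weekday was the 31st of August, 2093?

Within August 2093: 31 − 8 = 23 days.
23 mod 7 = 2, so 2 days after Saturday is Monday.

Monday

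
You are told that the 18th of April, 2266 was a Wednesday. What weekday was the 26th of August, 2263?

Count forward from the earlier date (August 26, 2263) to the later (April 18, 2266):
Day-of-year of August 26, 2263: 238.
Day-of-year of April 18, 2266: 108.
2263 has 365 days, so 365 − 238 = 127 days remain in 2263.
Full years: 2264: 366; 2265: 365. Sum = 731.
Total: 127 + 731 + 108 = 966 days.
966 is a multiple of 7, so the 26th of August, 2263 falls on the same weekday: Wednesday.

Wednesday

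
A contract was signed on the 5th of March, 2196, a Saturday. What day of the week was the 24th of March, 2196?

Within March 2196: 24 − 5 = 19 days.
19 mod 7 = 5, so 5 days after Saturday is Thursday.

Thursday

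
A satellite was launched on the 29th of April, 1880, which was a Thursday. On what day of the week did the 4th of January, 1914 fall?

Sunday

From April 29, 1880 to April 29, 1913: 33 years, of which 7 contain a Feb 29 — 26×365 + 7×366 = 12052 days.
(1900 is not a leap year (divisible by 100 but not 400).)
April 1913: 30 − 29 = 1 day remains.
Then May (31), June (30), July (31), August (31), September (30), October (31), November (30), December (31): 31 + 30 + 31 + 31 + 30 + 31 + 30 + 31 = 245 days.
January 1–4, 1914: 4 days.
Residual: 250 days.
Total: 12302 days.
12302 mod 7 = 3, so 3 days after Thursday is Sunday.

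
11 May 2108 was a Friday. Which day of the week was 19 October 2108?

May 2108: 31 − 11 = 20 days remain.
Then June (30), July (31), August (31), September (30): 30 + 31 + 31 + 30 = 122 days.
October 1–19, 2108: 19 days.
Total: 20 + 122 + 19 = 161 days.
161 is a multiple of 7, so 19 October 2108 falls on the same weekday: Friday.

Friday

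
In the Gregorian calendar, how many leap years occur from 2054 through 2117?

Years divisible by 4: 2056, 2060, …, 2116 — 16 in all.
Of these, 2100 is divisible by 100 but not 400, so not leap.
Leap years: 16 − 1 = 15.

15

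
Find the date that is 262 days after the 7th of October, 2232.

the 26th of June, 2233

Count 262 days after October 7, 2232:
October 2232: 31 − 7 = 24 days remain.
Then November (30), December (31), January (31), February 2233 (28), March (31), April (30), May (31): 30 + 31 + 31 + 28 + 31 + 30 + 31 = 212 days.
June 1–26, 2233: 26 days.
Total: 24 + 212 + 26 = 262 days.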